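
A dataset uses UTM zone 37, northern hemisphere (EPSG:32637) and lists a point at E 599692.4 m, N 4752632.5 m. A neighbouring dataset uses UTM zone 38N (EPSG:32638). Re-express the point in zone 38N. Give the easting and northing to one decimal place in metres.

E 109972.9 m, N 4762997.7 m

UTM 37N → geographic: φ = 42.91980000°, λ = 40.22149992°.
UTM 38N (λ₀ = 45°) forward: E = 109972.926 m, N = 4762997.717 m.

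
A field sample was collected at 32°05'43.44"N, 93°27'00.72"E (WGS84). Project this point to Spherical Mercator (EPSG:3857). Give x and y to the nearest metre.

x 10402829 m, y 3775840 m

Web Mercator is spherical with R = a = 6378137 m.
x = R·λ = 6378137 × 1.631013677 = 10402828.679 m.
y = R·ln tan(π/4 + φ/2) = 6378137 × 0.591997300 = 3775839.884 m.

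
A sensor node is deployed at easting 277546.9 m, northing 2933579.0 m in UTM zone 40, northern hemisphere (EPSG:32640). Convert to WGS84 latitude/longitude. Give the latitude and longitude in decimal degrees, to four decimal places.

lat 26.5053°, lon 54.7679°

Zone 40N: λ₀ = 57°, k₀ = 0.9996, false easting 500000 m.
Meridian distance M = (N − FN)/k₀ = 2934752.9 m.
Inverse transverse Mercator on WGS84 gives φ = 26.50529992°, λ = 54.76790040°.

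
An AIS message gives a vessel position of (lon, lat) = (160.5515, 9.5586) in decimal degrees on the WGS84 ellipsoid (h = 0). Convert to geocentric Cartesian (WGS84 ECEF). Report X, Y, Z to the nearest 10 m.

WGS84: a = 6378137 m, e² = 0.006694380; N(φ) = a/√(1−e²sin²φ) = 6378725.769 m.
X = (N+h)·cosφ·cosλ = -5931255.738 m; Y = (N+h)·cosφ·sinλ = 2094369.904 m; Z = (N(1−e²)+h)·sinφ = 1052136.447 m.

X -5931260 m, Y 2094370 m, Z 1052140 m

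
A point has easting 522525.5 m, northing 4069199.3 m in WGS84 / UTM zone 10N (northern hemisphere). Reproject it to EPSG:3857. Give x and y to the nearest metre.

Unproject from UTM 10N (λ₀ = -123°) → φ = 36.76829967°, λ = -122.74760043°.
Web Mercator (R = 6378137 m): x = -13664200.376 m, y = 4406859.769 m.

x -13664200 m, y 4406860 m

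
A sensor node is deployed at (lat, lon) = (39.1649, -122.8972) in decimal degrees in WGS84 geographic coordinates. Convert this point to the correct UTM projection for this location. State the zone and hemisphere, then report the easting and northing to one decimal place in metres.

Longitude -122.8972° lies in the 6° band [-126°, -120°), giving zone 10; latitude is north of the equator, so 10N.
Zone 10 central meridian λ₀ = 6×10 − 183 = -123°; Δλ = +0.1028°.
Transverse Mercator on WGS84 with k₀ = 0.9996 gives E = 508880.934 m, N = 4335081.005 m.

Zone 10N: E 508880.9 m, N 4335081.0 m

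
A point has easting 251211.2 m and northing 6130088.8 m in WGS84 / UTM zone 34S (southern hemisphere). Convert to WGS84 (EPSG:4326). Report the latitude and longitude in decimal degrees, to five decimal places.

Zone 34S: λ₀ = 21°, k₀ = 0.9996, false easting 500000 m, false northing 10000000 m.
Meridian distance M = (N − FN)/k₀ = -3871459.8 m.
Inverse transverse Mercator on WGS84 gives φ = -34.94119980°, λ = 18.27590028°.

lat -34.94120°, lon 18.27590°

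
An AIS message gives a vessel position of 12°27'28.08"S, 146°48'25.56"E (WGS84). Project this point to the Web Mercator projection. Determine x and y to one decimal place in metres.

Web Mercator is spherical with R = a = 6378137 m.
x = R·λ = 6378137 × 2.562267260 = 16342491.617 m.
y = R·ln tan(π/4 + φ/2) = 6378137 × -0.219163345 = -1397853.842 m.

x 16342491.6 m, y -1397853.8 m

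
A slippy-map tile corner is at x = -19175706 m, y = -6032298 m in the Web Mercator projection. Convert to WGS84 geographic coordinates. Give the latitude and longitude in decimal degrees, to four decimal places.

R = 6378137 m. λ = x/R = -172.25829784°.
φ = 2·arctan(exp(y/R)) − 90° = 2·arctan(0.38838) − 90° = -47.54989856°.

lat -47.5499°, lon -172.2583°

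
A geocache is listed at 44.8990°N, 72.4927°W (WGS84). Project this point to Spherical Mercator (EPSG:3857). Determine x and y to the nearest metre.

x -8069850 m, y 5605635 m

Web Mercator is spherical with R = a = 6378137 m.
x = R·λ = 6378137 × -1.265236299 = -8069850.450 m.
y = R·ln tan(π/4 + φ/2) = 6378137 × 0.878882829 = 5605635.093 m.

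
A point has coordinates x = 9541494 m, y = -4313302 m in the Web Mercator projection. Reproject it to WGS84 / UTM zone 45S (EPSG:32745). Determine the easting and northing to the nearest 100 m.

Web Mercator inverse (R = 6378137 m) → φ = -36.09210289°, λ = 85.71269894°.
UTM 45S forward: E = 384110.664 m, N = 6005068.918 m.

E 384100 m, N 6005100 m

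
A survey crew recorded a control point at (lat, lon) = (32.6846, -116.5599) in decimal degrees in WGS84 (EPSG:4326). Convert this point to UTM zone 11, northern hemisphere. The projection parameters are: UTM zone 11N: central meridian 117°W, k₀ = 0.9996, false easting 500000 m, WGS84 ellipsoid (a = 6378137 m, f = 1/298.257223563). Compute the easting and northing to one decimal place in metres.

Zone 11 central meridian λ₀ = 6×11 − 183 = -117°; Δλ = +0.4401°.
Transverse Mercator on WGS84 with k₀ = 0.9996 gives E = 541258.131 m, N = 3616408.122 m.

E 541258.1 m, N 3616408.1 m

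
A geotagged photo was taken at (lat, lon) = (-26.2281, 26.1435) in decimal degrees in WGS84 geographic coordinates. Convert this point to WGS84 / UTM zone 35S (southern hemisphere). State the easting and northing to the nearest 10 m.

E 414450 m, N 7098770 m

Zone 35 central meridian λ₀ = 6×35 − 183 = 27°; Δλ = -0.8565°.
Transverse Mercator on WGS84 with k₀ = 0.9996 gives E = 414447.735 m, N = 7098772.513 m.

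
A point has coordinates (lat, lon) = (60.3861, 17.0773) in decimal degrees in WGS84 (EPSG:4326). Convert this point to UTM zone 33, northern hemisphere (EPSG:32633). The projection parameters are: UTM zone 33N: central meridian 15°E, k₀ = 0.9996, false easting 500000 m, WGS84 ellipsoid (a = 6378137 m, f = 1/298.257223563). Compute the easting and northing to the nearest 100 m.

E 614500 m, N 6696200 m

Zone 33 central meridian λ₀ = 6×33 − 183 = 15°; Δλ = +2.0773°.
Transverse Mercator on WGS84 with k₀ = 0.9996 gives E = 614501.391 m, N = 6696216.358 m.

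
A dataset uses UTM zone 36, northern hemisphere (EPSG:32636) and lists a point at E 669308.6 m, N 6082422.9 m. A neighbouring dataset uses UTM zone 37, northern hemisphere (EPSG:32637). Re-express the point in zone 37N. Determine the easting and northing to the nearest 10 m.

UTM 36N → geographic: φ = 54.86019995°, λ = 35.63789958°.
UTM 37N (λ₀ = 39°) forward: E = 284226.007 m, N = 6084414.264 m.

E 284230 m, N 6084410 m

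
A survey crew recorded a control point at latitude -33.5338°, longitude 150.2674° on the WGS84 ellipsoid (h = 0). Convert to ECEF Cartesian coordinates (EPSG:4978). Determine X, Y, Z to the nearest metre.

WGS84: a = 6378137 m, e² = 0.006694380; N(φ) = a/√(1−e²sin²φ) = 6384662.186 m.
X = (N+h)·cosφ·cosλ = -4621355.447 m; Y = (N+h)·cosφ·sinλ = 2639460.663 m; Z = (N(1−e²)+h)·sinφ = -3503459.818 m.

X -4621355 m, Y 2639461 m, Z -3503460 m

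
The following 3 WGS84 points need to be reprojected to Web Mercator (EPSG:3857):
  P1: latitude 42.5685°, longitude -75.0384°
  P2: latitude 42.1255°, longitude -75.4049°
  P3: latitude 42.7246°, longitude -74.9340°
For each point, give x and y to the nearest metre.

P1: x -8353236 m, y 5246522 m; P2: x -8394035 m, y 5179797 m; P3: x -8341615 m, y 5270147 m

Web Mercator: x = R·λ, y = R·ln tan(π/4+φ/2), R = 6378137 m.
P1 (42.5685°, -75.0384°) → (-8353236.478, 5246522.084) m.
P2 (42.1255°, -75.4049°) → (-8394035.071, 5179797.313) m.
P3 (42.7246°, -74.9340°) → (-8341614.723, 5270146.664) m.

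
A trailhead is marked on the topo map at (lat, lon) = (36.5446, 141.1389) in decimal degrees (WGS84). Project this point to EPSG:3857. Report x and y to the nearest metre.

x 15711510 m, y 4375819 m

Web Mercator is spherical with R = a = 6378137 m.
x = R·λ = 6378137 × 2.463338508 = 15711510.479 m.
y = R·ln tan(π/4 + φ/2) = 6378137 × 0.686065316 = 4375818.576 m.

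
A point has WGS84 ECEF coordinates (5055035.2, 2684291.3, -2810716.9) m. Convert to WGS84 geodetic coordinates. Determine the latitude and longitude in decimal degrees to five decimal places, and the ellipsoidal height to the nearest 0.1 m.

lat -26.30730°, lon 27.96890°, h 2470.5 m

λ = atan2(Y, X) = 27.96889984°; p = √(X²+Y²) = 5723530.4 m.
Bowring's method on WGS84 (a = 6378137 m, b = 6356752.314 m) gives φ = -26.30729996°, h = 2470.518 m.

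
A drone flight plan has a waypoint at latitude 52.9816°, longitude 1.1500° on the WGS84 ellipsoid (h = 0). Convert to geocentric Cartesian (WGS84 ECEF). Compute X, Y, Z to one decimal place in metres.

X 3847539.7 m, Y 77235.4 m, Z 5069310.9 m

WGS84: a = 6378137 m, e² = 0.006694380; N(φ) = a/√(1−e²sin²φ) = 6391790.814 m.
X = (N+h)·cosφ·cosλ = 3847539.735 m; Y = (N+h)·cosφ·sinλ = 77235.444 m; Z = (N(1−e²)+h)·sinφ = 5069310.926 m.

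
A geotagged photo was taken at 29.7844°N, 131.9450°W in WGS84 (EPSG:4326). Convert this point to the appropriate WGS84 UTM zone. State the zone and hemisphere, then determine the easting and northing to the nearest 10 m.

Zone 9N: E 215290 m, N 3298530 m

Longitude -131.9450° lies in the 6° band [-132°, -126°), giving zone 9; latitude is north of the equator, so 9N.
Zone 9 central meridian λ₀ = 6×9 − 183 = -129°; Δλ = -2.9450°.
Transverse Mercator on WGS84 with k₀ = 0.9996 gives E = 215285.643 m, N = 3298532.250 m.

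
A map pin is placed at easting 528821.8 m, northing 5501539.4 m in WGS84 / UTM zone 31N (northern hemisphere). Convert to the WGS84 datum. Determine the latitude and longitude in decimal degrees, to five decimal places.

Zone 31N: λ₀ = 3°, k₀ = 0.9996, false easting 500000 m.
Meridian distance M = (N − FN)/k₀ = 5503740.9 m.
Inverse transverse Mercator on WGS84 gives φ = 49.66570041°, λ = 3.39940026°.

lat 49.66570°, lon 3.39940°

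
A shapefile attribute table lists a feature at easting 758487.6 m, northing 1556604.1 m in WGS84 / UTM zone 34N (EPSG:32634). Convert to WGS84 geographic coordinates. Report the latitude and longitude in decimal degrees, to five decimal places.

lat 14.06840°, lon 23.39370°

Zone 34N: λ₀ = 21°, k₀ = 0.9996, false easting 500000 m.
Meridian distance M = (N − FN)/k₀ = 1557227.0 m.
Inverse transverse Mercator on WGS84 gives φ = 14.06839993°, λ = 23.39369955°.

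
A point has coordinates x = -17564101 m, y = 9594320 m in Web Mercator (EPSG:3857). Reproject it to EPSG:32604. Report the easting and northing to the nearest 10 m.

Web Mercator inverse (R = 6378137 m) → φ = 64.94660094°, λ = -157.78100380°.
UTM 4N forward: E = 557595.731 m, N = 7203058.455 m.

E 557600 m, N 7203060 m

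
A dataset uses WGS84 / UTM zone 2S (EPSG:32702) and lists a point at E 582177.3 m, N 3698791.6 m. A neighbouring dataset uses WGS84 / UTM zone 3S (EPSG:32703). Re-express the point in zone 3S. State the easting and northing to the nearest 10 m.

E 216330 m, N 3689950 m

UTM 2S → geographic: φ = -56.84740016°, λ = -169.65269964°.
UTM 3S (λ₀ = -165°) forward: E = 216327.977 m, N = 3689949.191 m.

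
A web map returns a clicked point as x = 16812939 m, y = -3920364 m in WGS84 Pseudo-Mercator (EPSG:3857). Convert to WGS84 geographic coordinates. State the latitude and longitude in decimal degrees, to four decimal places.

lat -33.1886°, lon 151.0332°

R = 6378137 m. λ = x/R = 151.03320075°.
φ = 2·arctan(exp(y/R)) − 90° = 2·arctan(0.54083) − 90° = -33.18859775°.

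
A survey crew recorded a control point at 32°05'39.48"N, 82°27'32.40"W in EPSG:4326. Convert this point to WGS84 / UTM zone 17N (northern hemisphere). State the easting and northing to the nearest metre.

Zone 17 central meridian λ₀ = 6×17 − 183 = -81°; Δλ = -1.4590°.
Transverse Mercator on WGS84 with k₀ = 0.9996 gives E = 362324.356 m, N = 3551819.685 m.

E 362324 m, N 3551820 m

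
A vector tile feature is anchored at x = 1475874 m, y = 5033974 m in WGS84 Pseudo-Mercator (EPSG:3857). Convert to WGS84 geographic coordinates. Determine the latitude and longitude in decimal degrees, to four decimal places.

R = 6378137 m. λ = x/R = 13.25800172°.
φ = 2·arctan(exp(y/R)) − 90° = 2·arctan(2.20175) − 90° = 41.14649693°.

lat 41.1465°, lon 13.2580°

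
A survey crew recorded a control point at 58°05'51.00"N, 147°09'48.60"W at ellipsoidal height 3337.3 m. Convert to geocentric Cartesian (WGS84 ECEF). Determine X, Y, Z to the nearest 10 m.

X -2840460 m, Y -1833120 m, Z 5394320 m

WGS84: a = 6378137 m, e² = 0.006694380; N(φ) = a/√(1−e²sin²φ) = 6393579.302 m.
X = (N+h)·cosφ·cosλ = -2840463.116 m; Y = (N+h)·cosφ·sinλ = -1833115.648 m; Z = (N(1−e²)+h)·sinφ = 5394317.689 m.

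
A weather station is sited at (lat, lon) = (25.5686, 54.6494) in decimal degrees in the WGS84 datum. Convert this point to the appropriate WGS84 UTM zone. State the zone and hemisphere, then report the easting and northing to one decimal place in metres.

Zone 40N: E 263863.0 m, N 2830001.8 m

Longitude 54.6494° lies in the 6° band [54°, 60°), giving zone 40; latitude is north of the equator, so 40N.
Zone 40 central meridian λ₀ = 6×40 − 183 = 57°; Δλ = -2.3506°.
Transverse Mercator on WGS84 with k₀ = 0.9996 gives E = 263863.039 m, N = 2830001.777 m.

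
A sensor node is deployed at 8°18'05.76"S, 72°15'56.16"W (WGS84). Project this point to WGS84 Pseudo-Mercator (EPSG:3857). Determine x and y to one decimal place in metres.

Web Mercator is spherical with R = a = 6378137 m.
x = R·λ = 6378137 × -1.261272656 = -8044569.794 m.
y = R·ln tan(π/4 + φ/2) = 6378137 × -0.145399881 = -927380.364 m.

x -8044569.8 m, y -927380.4 m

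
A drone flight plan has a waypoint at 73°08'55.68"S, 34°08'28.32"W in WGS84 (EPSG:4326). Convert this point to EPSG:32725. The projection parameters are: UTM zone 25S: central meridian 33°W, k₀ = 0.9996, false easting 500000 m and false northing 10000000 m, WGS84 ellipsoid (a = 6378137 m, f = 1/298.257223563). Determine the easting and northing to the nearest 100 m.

E 463100 m, N 1882600 m

Zone 25 central meridian λ₀ = 6×25 − 183 = -33°; Δλ = -1.1412°.
Transverse Mercator on WGS84 with k₀ = 0.9996 gives E = 463076.751 m, N = 1882569.072 m.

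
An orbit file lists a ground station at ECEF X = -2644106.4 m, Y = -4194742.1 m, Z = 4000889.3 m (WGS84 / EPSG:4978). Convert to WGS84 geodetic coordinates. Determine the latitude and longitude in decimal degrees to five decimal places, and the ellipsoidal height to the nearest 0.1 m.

lat 39.08710°, lon -122.22480°, h 1684.8 m

λ = atan2(Y, X) = -122.22479945°; p = √(X²+Y²) = 4958544.1 m.
Bowring's method on WGS84 (a = 6378137 m, b = 6356752.314 m) gives φ = 39.08710000°, h = 1684.813 m.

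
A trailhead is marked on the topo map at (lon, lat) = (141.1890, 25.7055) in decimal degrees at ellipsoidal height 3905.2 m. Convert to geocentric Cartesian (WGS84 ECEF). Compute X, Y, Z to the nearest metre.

X -4483672 m, Y 3606382 m, Z 2751395 m

WGS84: a = 6378137 m, e² = 0.006694380; N(φ) = a/√(1−e²sin²φ) = 6382157.266 m.
X = (N+h)·cosφ·cosλ = -4483671.569 m; Y = (N+h)·cosφ·sinλ = 3606381.983 m; Z = (N(1−e²)+h)·sinφ = 2751394.767 m.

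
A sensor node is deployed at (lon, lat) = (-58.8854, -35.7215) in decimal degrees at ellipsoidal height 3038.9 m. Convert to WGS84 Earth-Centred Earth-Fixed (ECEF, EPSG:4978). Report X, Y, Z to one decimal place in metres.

WGS84: a = 6378137 m, e² = 0.006694380; N(φ) = a/√(1−e²sin²φ) = 6385426.785 m.
X = (N+h)·cosφ·cosλ = 2680167.069 m; Y = (N+h)·cosφ·sinλ = -4440405.068 m; Z = (N(1−e²)+h)·sinφ = -3704922.152 m.

X 2680167.1 m, Y -4440405.1 m, Z -3704922.2 m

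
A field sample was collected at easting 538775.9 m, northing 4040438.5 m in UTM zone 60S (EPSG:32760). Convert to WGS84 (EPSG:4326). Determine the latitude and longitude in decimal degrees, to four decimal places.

lat -53.7832°, lon 177.5885°

Zone 60S: λ₀ = 177°, k₀ = 0.9996, false easting 500000 m, false northing 10000000 m.
Meridian distance M = (N − FN)/k₀ = -5961946.3 m.
Inverse transverse Mercator on WGS84 gives φ = -53.78320006°, λ = 177.58850060°.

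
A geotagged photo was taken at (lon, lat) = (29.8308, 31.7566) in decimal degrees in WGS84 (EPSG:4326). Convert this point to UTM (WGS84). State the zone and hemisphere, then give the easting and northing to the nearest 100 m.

Longitude 29.8308° lies in the 6° band [24°, 30°), giving zone 35; latitude is north of the equator, so 35N.
Zone 35 central meridian λ₀ = 6×35 − 183 = 27°; Δλ = +2.8308°.
Transverse Mercator on WGS84 with k₀ = 0.9996 gives E = 768137.143 m, N = 3516945.146 m.

Zone 35N: E 768100 m, N 3516900 m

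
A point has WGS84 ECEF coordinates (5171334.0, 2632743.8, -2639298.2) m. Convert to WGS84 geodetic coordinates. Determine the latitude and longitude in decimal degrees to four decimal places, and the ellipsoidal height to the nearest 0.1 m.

λ = atan2(Y, X) = 26.98079977°; p = √(X²+Y²) = 5802933.3 m.
Bowring's method on WGS84 (a = 6378137 m, b = 6356752.314 m) gives φ = -24.60240023°, h = 489.282 m.

lat -24.6024°, lon 26.9808°, h 489.3 m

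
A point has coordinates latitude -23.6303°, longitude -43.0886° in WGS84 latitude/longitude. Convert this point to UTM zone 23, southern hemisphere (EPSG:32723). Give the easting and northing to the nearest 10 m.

Zone 23 central meridian λ₀ = 6×23 − 183 = -45°; Δλ = +1.9114°.
Transverse Mercator on WGS84 with k₀ = 0.9996 gives E = 694986.607 m, N = 7385399.415 m.

E 694990 m, N 7385400 m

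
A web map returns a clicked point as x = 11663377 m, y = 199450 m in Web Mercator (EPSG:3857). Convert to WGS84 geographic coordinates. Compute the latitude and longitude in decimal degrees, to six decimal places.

R = 6378137 m. λ = x/R = 104.77389824°.
φ = 2·arctan(exp(y/R)) − 90° = 2·arctan(1.03176) − 90° = 1.79139790°.

lat 1.791398°, lon 104.773898°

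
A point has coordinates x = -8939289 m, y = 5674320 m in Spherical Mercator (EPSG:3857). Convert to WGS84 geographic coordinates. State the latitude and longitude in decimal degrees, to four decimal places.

R = 6378137 m. λ = x/R = -80.30299938°.
φ = 2·arctan(exp(y/R)) − 90° = 2·arctan(2.43428) − 90° = 45.33439716°.

lat 45.3344°, lon -80.3030°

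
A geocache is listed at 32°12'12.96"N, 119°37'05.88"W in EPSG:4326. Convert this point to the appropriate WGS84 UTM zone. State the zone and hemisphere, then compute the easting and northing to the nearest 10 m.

Longitude -119.6183° lies in the 6° band [-120°, -114°), giving zone 11; latitude is north of the equator, so 11N.
Zone 11 central meridian λ₀ = 6×11 − 183 = -117°; Δλ = -2.6183°.
Transverse Mercator on WGS84 with k₀ = 0.9996 gives E = 253198.245 m, N = 3566010.144 m.

Zone 11N: E 253200 m, N 3566010 m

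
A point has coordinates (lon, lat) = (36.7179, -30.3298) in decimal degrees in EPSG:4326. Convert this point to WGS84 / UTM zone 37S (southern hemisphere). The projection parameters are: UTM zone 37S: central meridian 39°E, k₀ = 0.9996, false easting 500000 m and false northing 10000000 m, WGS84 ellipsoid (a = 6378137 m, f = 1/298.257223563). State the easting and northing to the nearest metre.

E 280600 m, N 6642462 m

Zone 37 central meridian λ₀ = 6×37 − 183 = 39°; Δλ = -2.2821°.
Transverse Mercator on WGS84 with k₀ = 0.9996 gives E = 280599.530 m, N = 6642462.049 m.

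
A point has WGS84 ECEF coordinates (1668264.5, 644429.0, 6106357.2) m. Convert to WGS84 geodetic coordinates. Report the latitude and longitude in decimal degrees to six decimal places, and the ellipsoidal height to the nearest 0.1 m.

λ = atan2(Y, X) = 21.12090176°; p = √(X²+Y²) = 1788405.8 m.
Bowring's method on WGS84 (a = 6378137 m, b = 6356752.314 m) gives φ = 73.77940013°, h = 4426.583 m.

lat 73.779400°, lon 21.120902°, h 4426.6 m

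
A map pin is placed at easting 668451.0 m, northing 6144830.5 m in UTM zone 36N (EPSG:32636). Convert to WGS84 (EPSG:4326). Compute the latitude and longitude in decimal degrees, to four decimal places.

Zone 36N: λ₀ = 33°, k₀ = 0.9996, false easting 500000 m.
Meridian distance M = (N − FN)/k₀ = 6147289.4 m.
Inverse transverse Mercator on WGS84 gives φ = 55.42070026°, λ = 35.66159928°.

lat 55.4207°, lon 35.6616°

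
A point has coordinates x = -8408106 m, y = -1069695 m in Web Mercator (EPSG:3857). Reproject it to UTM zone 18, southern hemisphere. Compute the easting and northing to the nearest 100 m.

Web Mercator inverse (R = 6378137 m) → φ = -9.56450048°, λ = -75.53130130°.
UTM 18S forward: E = 441695.108 m, N = 8942692.331 m.

E 441700 m, N 8942700 m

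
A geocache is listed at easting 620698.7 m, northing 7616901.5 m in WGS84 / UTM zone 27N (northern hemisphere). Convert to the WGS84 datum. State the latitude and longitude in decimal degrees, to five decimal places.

Zone 27N: λ₀ = -21°, k₀ = 0.9996, false easting 500000 m.
Meridian distance M = (N − FN)/k₀ = 7619949.5 m.
Inverse transverse Mercator on WGS84 gives φ = 68.63789988°, λ = -18.02989967°.

lat 68.63790°, lon -18.02990°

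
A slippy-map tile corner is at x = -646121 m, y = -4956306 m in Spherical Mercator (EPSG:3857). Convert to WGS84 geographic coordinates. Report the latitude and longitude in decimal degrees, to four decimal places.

lat -40.6190°, lon -5.8042°

R = 6378137 m. λ = x/R = -5.80420370°.
φ = 2·arctan(exp(y/R)) − 90° = 2·arctan(0.45975) − 90° = -40.61900245°.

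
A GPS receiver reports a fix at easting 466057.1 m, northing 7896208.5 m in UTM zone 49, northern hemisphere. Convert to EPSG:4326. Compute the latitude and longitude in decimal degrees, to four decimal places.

Zone 49N: λ₀ = 111°, k₀ = 0.9996, false easting 500000 m.
Meridian distance M = (N − FN)/k₀ = 7899368.2 m.
Inverse transverse Mercator on WGS84 gives φ = 71.16630037°, λ = 110.05789962°.

lat 71.1663°, lon 110.0579°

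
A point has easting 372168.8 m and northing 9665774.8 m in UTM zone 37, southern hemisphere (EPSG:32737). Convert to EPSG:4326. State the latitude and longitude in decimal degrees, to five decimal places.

lat -3.02320°, lon 37.84970°

Zone 37S: λ₀ = 39°, k₀ = 0.9996, false easting 500000 m, false northing 10000000 m.
Meridian distance M = (N − FN)/k₀ = -334358.9 m.
Inverse transverse Mercator on WGS84 gives φ = -3.02319972°, λ = 37.84970032°.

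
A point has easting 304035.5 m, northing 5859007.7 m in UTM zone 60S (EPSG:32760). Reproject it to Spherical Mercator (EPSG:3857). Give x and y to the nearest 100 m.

x 19457100 m, y -4494300 m

Unproject from UTM 60S (λ₀ = 177°) → φ = -37.39500009°, λ = 174.78620035°.
Web Mercator (R = 6378137 m): x = 19457110.820 m, y = -4494308.655 m.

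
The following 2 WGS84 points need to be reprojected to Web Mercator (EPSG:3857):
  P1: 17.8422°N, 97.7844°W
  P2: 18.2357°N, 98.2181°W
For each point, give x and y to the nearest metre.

Web Mercator: x = R·λ, y = R·ln tan(π/4+φ/2), R = 6378137 m.
P1 (17.8422°, -97.7844°) → (-10885309.616, 2019086.569) m.
P2 (18.2357°, -98.2181°) → (-10933588.879, 2065155.347) m.

P1: x -10885310 m, y 2019087 m; P2: x -10933589 m, y 2065155 m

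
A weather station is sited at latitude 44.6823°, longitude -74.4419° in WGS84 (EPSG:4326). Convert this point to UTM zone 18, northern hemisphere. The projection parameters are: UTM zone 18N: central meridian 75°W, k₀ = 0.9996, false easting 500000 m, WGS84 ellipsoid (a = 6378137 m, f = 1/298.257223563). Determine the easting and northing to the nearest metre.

E 544229 m, N 4947810 m

Zone 18 central meridian λ₀ = 6×18 − 183 = -75°; Δλ = +0.5581°.
Transverse Mercator on WGS84 with k₀ = 0.9996 gives E = 544229.228 m, N = 4947810.417 m.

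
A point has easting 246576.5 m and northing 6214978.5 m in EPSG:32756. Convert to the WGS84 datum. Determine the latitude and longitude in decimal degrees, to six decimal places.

lat -34.175400°, lon 150.250500°

Zone 56S: λ₀ = 153°, k₀ = 0.9996, false easting 500000 m, false northing 10000000 m.
Meridian distance M = (N − FN)/k₀ = -3786536.1 m.
Inverse transverse Mercator on WGS84 gives φ = -34.17540013°, λ = 150.25049963°.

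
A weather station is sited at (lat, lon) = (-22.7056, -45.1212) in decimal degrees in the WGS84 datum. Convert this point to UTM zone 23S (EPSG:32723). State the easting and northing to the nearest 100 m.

E 487600 m, N 7489100 m

Zone 23 central meridian λ₀ = 6×23 − 183 = -45°; Δλ = -0.1212°.
Transverse Mercator on WGS84 with k₀ = 0.9996 gives E = 487552.459 m, N = 7489064.546 m.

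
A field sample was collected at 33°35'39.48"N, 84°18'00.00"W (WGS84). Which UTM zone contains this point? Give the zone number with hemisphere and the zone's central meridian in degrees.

Zone 16N, central meridian -87°

UTM zone = ⌊(λ + 180)/6⌋ + 1; -84.3000° ∈ [-90°, -84°) → zone 16.
Hemisphere: N (φ ≥ 0).
Central meridian λ₀ = 6×16 − 183 = -87°.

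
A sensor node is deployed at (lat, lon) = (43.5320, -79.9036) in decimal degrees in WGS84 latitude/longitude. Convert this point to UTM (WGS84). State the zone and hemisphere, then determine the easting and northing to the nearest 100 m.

Longitude -79.9036° lies in the 6° band [-84°, -78°), giving zone 17; latitude is north of the equator, so 17N.
Zone 17 central meridian λ₀ = 6×17 − 183 = -81°; Δλ = +1.0964°.
Transverse Mercator on WGS84 with k₀ = 0.9996 gives E = 588591.182 m, N = 4820479.099 m.

Zone 17N: E 588600 m, N 4820500 m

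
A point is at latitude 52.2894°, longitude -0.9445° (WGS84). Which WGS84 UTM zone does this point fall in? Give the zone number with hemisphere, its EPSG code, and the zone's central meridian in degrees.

UTM zone = ⌊(λ + 180)/6⌋ + 1; -0.9445° ∈ [-6°, 0°) → zone 30.
Hemisphere: N (φ ≥ 0).
Central meridian λ₀ = 6×30 − 183 = -3°.
EPSG code: 32630.

Zone 30N (EPSG:32630), central meridian -3°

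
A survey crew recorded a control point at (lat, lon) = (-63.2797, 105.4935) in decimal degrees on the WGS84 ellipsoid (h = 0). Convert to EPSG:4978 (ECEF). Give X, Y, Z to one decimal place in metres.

WGS84: a = 6378137 m, e² = 0.006694380; N(φ) = a/√(1−e²sin²φ) = 6395238.231 m.
X = (N+h)·cosφ·cosλ = -768136.566 m; Y = (N+h)·cosφ·sinλ = 2771031.677 m; Z = (N(1−e²)+h)·sinφ = -5674064.075 m.

X -768136.6 m, Y 2771031.7 m, Z -5674064.1 m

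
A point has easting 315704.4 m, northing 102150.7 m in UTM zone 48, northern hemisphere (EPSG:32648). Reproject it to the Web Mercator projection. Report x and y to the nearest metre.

x 11504179 m, y 102841 m

Unproject from UTM 48N (λ₀ = 105°) → φ = 0.92380000°, λ = 103.34380024°.
Web Mercator (R = 6378137 m): x = 11504179.219 m, y = 102841.402 m.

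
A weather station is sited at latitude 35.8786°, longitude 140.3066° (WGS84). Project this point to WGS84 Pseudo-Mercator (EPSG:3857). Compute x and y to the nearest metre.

Web Mercator is spherical with R = a = 6378137 m.
x = R·λ = 6378137 × 2.448812132 = 15618859.267 m.
y = R·ln tan(π/4 + φ/2) = 6378137 × 0.671658472 = 4283929.751 m.

x 15618859 m, y 4283930 m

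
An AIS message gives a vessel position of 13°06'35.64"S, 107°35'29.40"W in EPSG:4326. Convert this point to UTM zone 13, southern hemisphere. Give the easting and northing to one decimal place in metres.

Zone 13 central meridian λ₀ = 6×13 − 183 = -105°; Δλ = -2.5915°.
Transverse Mercator on WGS84 with k₀ = 0.9996 gives E = 219011.842 m, N = 8549268.734 m.

E 219011.8 m, N 8549268.7 m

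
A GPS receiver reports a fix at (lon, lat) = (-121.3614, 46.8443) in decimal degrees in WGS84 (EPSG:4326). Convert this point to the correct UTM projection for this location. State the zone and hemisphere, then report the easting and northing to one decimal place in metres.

Zone 10N: E 624935.9 m, N 5189165.4 m

Longitude -121.3614° lies in the 6° band [-126°, -120°), giving zone 10; latitude is north of the equator, so 10N.
Zone 10 central meridian λ₀ = 6×10 − 183 = -123°; Δλ = +1.6386°.
Transverse Mercator on WGS84 with k₀ = 0.9996 gives E = 624935.868 m, N = 5189165.404 m.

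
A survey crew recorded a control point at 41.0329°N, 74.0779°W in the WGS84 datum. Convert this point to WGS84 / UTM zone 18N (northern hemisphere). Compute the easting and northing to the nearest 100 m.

Zone 18 central meridian λ₀ = 6×18 − 183 = -75°; Δλ = +0.9221°.
Transverse Mercator on WGS84 with k₀ = 0.9996 gives E = 577511.916 m, N = 4542818.775 m.

E 577500 m, N 4542800 m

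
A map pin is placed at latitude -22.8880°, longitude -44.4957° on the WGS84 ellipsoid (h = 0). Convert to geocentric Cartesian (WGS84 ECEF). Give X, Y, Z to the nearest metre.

X 4193469 m, Y -4120291 m, Z -2465297 m

WGS84: a = 6378137 m, e² = 0.006694380; N(φ) = a/√(1−e²sin²φ) = 6381368.836 m.
X = (N+h)·cosφ·cosλ = 4193468.527 m; Y = (N+h)·cosφ·sinλ = -4120291.454 m; Z = (N(1−e²)+h)·sinφ = -2465297.357 m.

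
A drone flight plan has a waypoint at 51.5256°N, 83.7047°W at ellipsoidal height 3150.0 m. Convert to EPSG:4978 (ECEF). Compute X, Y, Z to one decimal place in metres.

X 436240.3 m, Y -3954389.1 m, Z 4972601.1 m

WGS84: a = 6378137 m, e² = 0.006694380; N(φ) = a/√(1−e²sin²φ) = 6391262.337 m.
X = (N+h)·cosφ·cosλ = 436240.292 m; Y = (N+h)·cosφ·sinλ = -3954389.115 m; Z = (N(1−e²)+h)·sinφ = 4972601.101 m.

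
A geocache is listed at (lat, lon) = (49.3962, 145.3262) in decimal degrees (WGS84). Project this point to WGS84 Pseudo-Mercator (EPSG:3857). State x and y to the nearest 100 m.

x 16177600 m, y 6342400 m

Web Mercator is spherical with R = a = 6378137 m.
x = R·λ = 6378137 × 2.536420679 = 16177638.583 m.
y = R·ln tan(π/4 + φ/2) = 6378137 × 0.994390305 = 6342357.600 m.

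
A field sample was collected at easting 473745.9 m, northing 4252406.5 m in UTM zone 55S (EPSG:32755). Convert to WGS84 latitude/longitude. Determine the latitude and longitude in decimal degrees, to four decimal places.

Zone 55S: λ₀ = 147°, k₀ = 0.9996, false easting 500000 m, false northing 10000000 m.
Meridian distance M = (N − FN)/k₀ = -5749893.5 m.
Inverse transverse Mercator on WGS84 gives φ = -51.87849981°, λ = 146.61859998°.

lat -51.8785°, lon 146.6186°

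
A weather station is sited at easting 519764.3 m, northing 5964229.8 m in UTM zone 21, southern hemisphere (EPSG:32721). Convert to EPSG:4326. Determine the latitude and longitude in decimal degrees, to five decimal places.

Zone 21S: λ₀ = -57°, k₀ = 0.9996, false easting 500000 m, false northing 10000000 m.
Meridian distance M = (N − FN)/k₀ = -4037385.2 m.
Inverse transverse Mercator on WGS84 gives φ = -36.46699984°, λ = -56.77939984°.

lat -36.46700°, lon -56.77940°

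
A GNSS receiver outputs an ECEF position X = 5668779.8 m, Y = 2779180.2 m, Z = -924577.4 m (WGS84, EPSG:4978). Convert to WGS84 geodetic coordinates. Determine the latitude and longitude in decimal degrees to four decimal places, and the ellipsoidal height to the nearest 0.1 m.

λ = atan2(Y, X) = 26.11689979°; p = √(X²+Y²) = 6313391.1 m.
Bowring's method on WGS84 (a = 6378137 m, b = 6356752.314 m) gives φ = -8.38690013°, h = 3046.967 m.

lat -8.3869°, lon 26.1169°, h 3047.0 m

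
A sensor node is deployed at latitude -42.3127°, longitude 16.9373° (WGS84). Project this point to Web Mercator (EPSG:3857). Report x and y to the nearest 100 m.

x 1885500 m, y -5207900 m

Web Mercator is spherical with R = a = 6378137 m.
x = R·λ = 6378137 × 0.295611651 = 1885451.611 m.
y = R·ln tan(π/4 + φ/2) = 6378137 × -0.816529355 = -5207936.090 m.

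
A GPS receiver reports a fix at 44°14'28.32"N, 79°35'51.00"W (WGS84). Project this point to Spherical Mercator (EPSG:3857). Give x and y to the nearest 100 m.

Web Mercator is spherical with R = a = 6378137 m.
x = R·λ = 6378137 × -1.389238451 = -8860753.168 m.
y = R·ln tan(π/4 + φ/2) = 6378137 × 0.862766765 = 5502844.627 m.

x -8860800 m, y 5502800 m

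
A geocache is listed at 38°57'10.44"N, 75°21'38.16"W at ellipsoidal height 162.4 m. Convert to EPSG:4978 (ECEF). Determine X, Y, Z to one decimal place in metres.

WGS84: a = 6378137 m, e² = 0.006694380; N(φ) = a/√(1−e²sin²φ) = 6386591.700 m.
X = (N+h)·cosφ·cosλ = 1255268.454 m; Y = (N+h)·cosφ·sinλ = -4805500.258 m; Z = (N(1−e²)+h)·sinφ = 3988354.222 m.

X 1255268.5 m, Y -4805500.3 m, Z 3988354.2 m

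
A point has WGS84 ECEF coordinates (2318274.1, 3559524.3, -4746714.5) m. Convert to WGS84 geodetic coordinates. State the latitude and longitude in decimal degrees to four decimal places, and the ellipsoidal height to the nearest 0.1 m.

λ = atan2(Y, X) = 56.92430001°; p = √(X²+Y²) = 4247894.5 m.
Bowring's method on WGS84 (a = 6378137 m, b = 6356752.314 m) gives φ = -48.36529996°, h = 3686.249 m.

lat -48.3653°, lon 56.9243°, h 3686.2 m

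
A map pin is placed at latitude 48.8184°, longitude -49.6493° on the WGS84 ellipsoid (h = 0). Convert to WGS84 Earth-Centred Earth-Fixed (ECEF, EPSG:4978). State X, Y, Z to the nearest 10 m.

WGS84: a = 6378137 m, e² = 0.006694380; N(φ) = a/√(1−e²sin²φ) = 6390264.475 m.
X = (N+h)·cosφ·cosλ = 2724307.169 m; Y = (N+h)·cosφ·sinλ = -3206636.199 m; Z = (N(1−e²)+h)·sinφ = 4777285.261 m.

X 2724310 m, Y -3206640 m, Z 4777290 m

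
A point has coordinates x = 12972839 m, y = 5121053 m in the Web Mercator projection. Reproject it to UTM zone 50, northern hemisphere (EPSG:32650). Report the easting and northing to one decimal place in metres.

Web Mercator inverse (R = 6378137 m) → φ = 41.73290166°, λ = 116.53699552°.
UTM 50N forward: E = 461495.087 m, N = 4620224.858 m.

E 461495.1 m, N 4620224.9 m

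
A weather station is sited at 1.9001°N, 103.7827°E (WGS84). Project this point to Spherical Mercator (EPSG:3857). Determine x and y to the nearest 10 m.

Web Mercator is spherical with R = a = 6378137 m.
x = R·λ = 6378137 × 1.811349822 = 11553037.317 m.
y = R·ln tan(π/4 + φ/2) = 6378137 × 0.033169081 = 211556.946 m.

x 11553040 m, y 211560 m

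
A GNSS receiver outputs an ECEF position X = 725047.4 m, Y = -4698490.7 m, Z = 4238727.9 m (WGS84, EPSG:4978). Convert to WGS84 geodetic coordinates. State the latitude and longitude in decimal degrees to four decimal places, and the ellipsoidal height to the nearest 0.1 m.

lat 41.9112°, lon -81.2276°, h 687.1 m

λ = atan2(Y, X) = -81.22760008°; p = √(X²+Y²) = 4754104.4 m.
Bowring's method on WGS84 (a = 6378137 m, b = 6356752.314 m) gives φ = 41.91120016°, h = 687.105 m.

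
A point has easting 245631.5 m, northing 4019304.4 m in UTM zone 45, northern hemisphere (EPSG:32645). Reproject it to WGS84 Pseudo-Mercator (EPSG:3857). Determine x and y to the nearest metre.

x 9369517 m, y 4339936 m

Unproject from UTM 45N (λ₀ = 87°) → φ = 36.28519985°, λ = 84.16779990°.
Web Mercator (R = 6378137 m): x = 9369516.626 m, y = 4339935.727 m.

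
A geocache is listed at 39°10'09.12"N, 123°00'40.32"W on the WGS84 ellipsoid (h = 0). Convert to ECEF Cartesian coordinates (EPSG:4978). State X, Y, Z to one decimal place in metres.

WGS84: a = 6378137 m, e² = 0.006694380; N(φ) = a/√(1−e²sin²φ) = 6386670.885 m.
X = (N+h)·cosφ·cosλ = -2697583.487 m; Y = (N+h)·cosφ·sinλ = -4152137.156 m; Z = (N(1−e²)+h)·sinφ = 4006897.529 m.

X -2697583.5 m, Y -4152137.2 m, Z 4006897.5 m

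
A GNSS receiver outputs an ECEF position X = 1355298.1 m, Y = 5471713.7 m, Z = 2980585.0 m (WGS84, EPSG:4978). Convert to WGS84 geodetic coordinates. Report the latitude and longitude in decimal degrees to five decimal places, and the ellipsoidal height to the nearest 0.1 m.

λ = atan2(Y, X) = 76.08829976°; p = √(X²+Y²) = 5637063.4 m.
Bowring's method on WGS84 (a = 6378137 m, b = 6356752.314 m) gives φ = 28.02680026°, h = 3102.247 m.

lat 28.02680°, lon 76.08830°, h 3102.2 m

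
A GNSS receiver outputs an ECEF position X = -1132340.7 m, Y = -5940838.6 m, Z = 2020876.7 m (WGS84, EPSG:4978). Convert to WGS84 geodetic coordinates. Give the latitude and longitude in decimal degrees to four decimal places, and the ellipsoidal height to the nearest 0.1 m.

λ = atan2(Y, X) = -100.79130005°; p = √(X²+Y²) = 6047789.6 m.
Bowring's method on WGS84 (a = 6378137 m, b = 6356752.314 m) gives φ = 18.59310001°, h = 516.686 m.

lat 18.5931°, lon -100.7913°, h 516.7 m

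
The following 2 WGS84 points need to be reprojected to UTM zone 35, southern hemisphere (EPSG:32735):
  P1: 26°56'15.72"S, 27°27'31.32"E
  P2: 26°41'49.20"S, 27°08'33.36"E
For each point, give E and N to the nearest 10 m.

UTM zone 35S: λ₀ = 27°, k₀ = 0.9996.
P1 (-26.9377°, 27.4587°) → (545535.348, 7020382.450) m.
P2 (-26.6970°, 27.1426°) → (514185.817, 7047116.144) m.

P1: E 545540 m, N 7020380 m; P2: E 514190 m, N 7047120 m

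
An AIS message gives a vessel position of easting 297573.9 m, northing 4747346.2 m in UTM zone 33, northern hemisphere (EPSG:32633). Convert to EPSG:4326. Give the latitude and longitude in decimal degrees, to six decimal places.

lat 42.851900°, lon 12.522500°

Zone 33N: λ₀ = 15°, k₀ = 0.9996, false easting 500000 m.
Meridian distance M = (N − FN)/k₀ = 4749245.9 m.
Inverse transverse Mercator on WGS84 gives φ = 42.85189989°, λ = 12.52249991°.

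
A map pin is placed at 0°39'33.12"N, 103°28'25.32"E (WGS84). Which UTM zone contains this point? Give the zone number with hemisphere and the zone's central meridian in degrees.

UTM zone = ⌊(λ + 180)/6⌋ + 1; 103.4737° ∈ [102°, 108°) → zone 48.
Hemisphere: N (φ ≥ 0).
Central meridian λ₀ = 6×48 − 183 = 105°.

Zone 48N, central meridian 105°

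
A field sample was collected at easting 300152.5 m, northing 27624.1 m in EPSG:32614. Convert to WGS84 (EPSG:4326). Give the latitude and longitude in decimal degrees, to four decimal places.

Zone 14N: λ₀ = -99°, k₀ = 0.9996, false easting 500000 m.
Meridian distance M = (N − FN)/k₀ = 27635.2 m.
Inverse transverse Mercator on WGS84 gives φ = 0.24980032°, λ = -100.79569997°.

lat 0.2498°, lon -100.7957°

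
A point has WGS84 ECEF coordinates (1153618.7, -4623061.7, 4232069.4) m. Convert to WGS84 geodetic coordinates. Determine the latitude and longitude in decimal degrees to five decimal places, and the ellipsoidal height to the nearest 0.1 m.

lat 41.80220°, lon -75.98880°, h 4227.3 m

λ = atan2(Y, X) = -75.98879962°; p = √(X²+Y²) = 4764822.7 m.
Bowring's method on WGS84 (a = 6378137 m, b = 6356752.314 m) gives φ = 41.80219999°, h = 4227.274 m.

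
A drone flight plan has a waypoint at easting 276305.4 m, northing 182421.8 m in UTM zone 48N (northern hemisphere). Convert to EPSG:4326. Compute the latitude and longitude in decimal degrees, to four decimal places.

Zone 48N: λ₀ = 105°, k₀ = 0.9996, false easting 500000 m.
Meridian distance M = (N − FN)/k₀ = 182494.8 m.
Inverse transverse Mercator on WGS84 gives φ = 1.64940021°, λ = 102.98930034°.

lat 1.6494°, lon 102.9893°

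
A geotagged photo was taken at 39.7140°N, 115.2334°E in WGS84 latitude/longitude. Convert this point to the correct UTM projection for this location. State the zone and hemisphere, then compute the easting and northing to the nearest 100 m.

Zone 50N: E 348600 m, N 4397500 m

Longitude 115.2334° lies in the 6° band [114°, 120°), giving zone 50; latitude is north of the equator, so 50N.
Zone 50 central meridian λ₀ = 6×50 − 183 = 117°; Δλ = -1.7666°.
Transverse Mercator on WGS84 with k₀ = 0.9996 gives E = 348571.868 m, N = 4397506.698 m.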